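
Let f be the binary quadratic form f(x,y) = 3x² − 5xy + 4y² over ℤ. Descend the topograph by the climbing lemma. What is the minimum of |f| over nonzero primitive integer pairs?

translate: b→1 (≡-5 mod 6), so (3,-5,4)→(3,1,2)
flip: (3,1,2)→(2,-1,3)
reduced (well bottom): (2,-1,3) with a≤c, −a<b≤a
well minimum = a = 2

2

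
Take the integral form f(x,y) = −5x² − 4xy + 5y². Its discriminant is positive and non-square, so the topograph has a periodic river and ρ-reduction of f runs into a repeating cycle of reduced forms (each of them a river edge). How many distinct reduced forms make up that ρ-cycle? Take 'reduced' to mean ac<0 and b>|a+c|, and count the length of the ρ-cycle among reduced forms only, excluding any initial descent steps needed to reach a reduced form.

D = 116, ⌊√D⌋ = 10
descent: ρ → (5,4,-5)  [lands on river]
river: ρ → (-5,6,4)
river: ρ → (4,10,-1)
river: ρ → (-1,10,4)
river: ρ → (4,6,-5)
river: ρ → (-5,4,5)
river: ρ → (5,6,-4)
river: ρ → (-4,10,1)
river: ρ → (1,10,-4)
river: ρ → (-4,6,5)
ρ-cycle length = 10 (tail of 1 descent step not counted)

10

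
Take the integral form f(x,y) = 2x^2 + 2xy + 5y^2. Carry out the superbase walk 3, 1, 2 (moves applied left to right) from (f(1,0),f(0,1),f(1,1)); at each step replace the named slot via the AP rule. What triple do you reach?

start (2,5,9) = (f(1,0),f(0,1),f(1,1))
replace slot 3: 2·(2+5) − 9 = 5 → (2,5,5)
replace slot 1: 2·(5+5) − 2 = 18 → (18,5,5)
replace slot 2: 2·(18+5) − 5 = 41 → (18,41,5)

18,41,5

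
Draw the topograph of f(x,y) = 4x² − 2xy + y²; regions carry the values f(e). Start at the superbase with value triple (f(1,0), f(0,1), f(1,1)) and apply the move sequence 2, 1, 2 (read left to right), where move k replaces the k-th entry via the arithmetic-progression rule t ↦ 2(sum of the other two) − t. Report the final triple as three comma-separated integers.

start (4,1,3) = (f(1,0),f(0,1),f(1,1))
replace slot 2: 2·(4+3) − 1 = 13 → (4,13,3)
replace slot 1: 2·(13+3) − 4 = 28 → (28,13,3)
replace slot 2: 2·(28+3) − 13 = 49 → (28,49,3)

28,49,3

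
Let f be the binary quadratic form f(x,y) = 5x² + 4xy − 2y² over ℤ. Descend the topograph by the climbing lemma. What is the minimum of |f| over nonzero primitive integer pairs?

river: ρ → (-2,4,5)
river: ρ → (5,6,-1)
river: ρ → (-1,6,5)
river: ρ → (5,4,-2)
closes: descent 0, river 4
min |a| on river = 1

1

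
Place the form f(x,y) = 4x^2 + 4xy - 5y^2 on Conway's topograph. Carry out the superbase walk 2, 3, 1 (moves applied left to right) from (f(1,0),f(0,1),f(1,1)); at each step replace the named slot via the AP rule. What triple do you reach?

start (4,-5,3) = (f(1,0),f(0,1),f(1,1))
replace slot 2: 2·(4+3) − (-5) = 19 → (4,19,3)
replace slot 3: 2·(4+19) − 3 = 43 → (4,19,43)
replace slot 1: 2·(19+43) − 4 = 120 → (120,19,43)

120,19,43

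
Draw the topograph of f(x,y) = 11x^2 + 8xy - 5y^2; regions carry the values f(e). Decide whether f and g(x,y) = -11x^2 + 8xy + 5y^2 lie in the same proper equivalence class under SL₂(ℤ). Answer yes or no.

D₁ = 284, D₂ = 284
river cycle of f (length 8): (-5, 12, 7), (7, 16, -1), (-1, 16, 7), (7, 12, -5), (-5, 8, 11), (11, 14, -2), (-2, 14, 11), (11, 8, -5)
river cycle of g (length 8): (5, 12, -7), (-7, 16, 1), (1, 16, -7), (-7, 12, 5), (5, 8, -11), (-11, 14, 2), (2, 14, -11), (-11, 8, 5)
cycles differ ⇒ inequivalent

no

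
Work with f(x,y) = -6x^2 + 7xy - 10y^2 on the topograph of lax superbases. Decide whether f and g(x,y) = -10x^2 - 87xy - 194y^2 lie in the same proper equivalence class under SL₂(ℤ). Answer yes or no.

D₁ = -191, D₂ = -191
f is negative-definite; reduce −f:
−f: translate: b→5 (≡-7 mod 12), so (6,-7,10)→(6,5,9)
−f: reduced (well bottom): (6,5,9) with a≤c, −a<b≤a
flip sign back: reduced form of f is (-6,-5,-9)
g is negative-definite; reduce −g:
−g: translate: b→7 (≡87 mod 20), so (10,87,194)→(10,7,6)
−g: flip: (10,7,6)→(6,-7,10)
−g: translate: b→5 (≡-7 mod 12), so (6,-7,10)→(6,5,9)
−g: reduced (well bottom): (6,5,9) with a≤c, −a<b≤a
flip sign back: reduced form of g is (-6,-5,-9)
reduced forms (-6, -5, -9) vs (-6, -5, -9) ⇒ equivalent

yes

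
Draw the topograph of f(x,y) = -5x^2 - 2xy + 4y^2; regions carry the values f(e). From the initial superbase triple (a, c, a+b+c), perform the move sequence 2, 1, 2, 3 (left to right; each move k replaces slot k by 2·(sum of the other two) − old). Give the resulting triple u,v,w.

start (-5,4,-3) = (f(1,0),f(0,1),f(1,1))
replace slot 2: 2·((-5)+(-3)) − 4 = -20 → (-5,-20,-3)
replace slot 1: 2·((-20)+(-3)) − (-5) = -41 → (-41,-20,-3)
replace slot 2: 2·((-41)+(-3)) − (-20) = -68 → (-41,-68,-3)
replace slot 3: 2·((-41)+(-68)) − (-3) = -215 → (-41,-68,-215)

-41,-68,-215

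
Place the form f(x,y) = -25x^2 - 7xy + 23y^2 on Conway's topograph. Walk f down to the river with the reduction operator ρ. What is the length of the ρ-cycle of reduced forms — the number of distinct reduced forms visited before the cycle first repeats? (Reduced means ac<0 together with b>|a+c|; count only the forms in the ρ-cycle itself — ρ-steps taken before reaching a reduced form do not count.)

D = 2349, ⌊√D⌋ = 48
descent: ρ → (23,7,-25)  [lands on river]
river: ρ → (-25,43,5)
river: ρ → (5,47,-7)
river: ρ → (-7,37,35)
river: ρ → (35,33,-9)
river: ρ → (-9,39,23)
ρ-cycle length = 6 (tail of 1 descent step not counted)

6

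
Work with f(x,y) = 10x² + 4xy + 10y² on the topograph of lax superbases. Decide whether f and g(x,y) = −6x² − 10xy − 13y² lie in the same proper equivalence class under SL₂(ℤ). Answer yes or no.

D₁ = -384, D₂ = -212
discriminants differ ⇒ not SL₂(ℤ)-equivalent

no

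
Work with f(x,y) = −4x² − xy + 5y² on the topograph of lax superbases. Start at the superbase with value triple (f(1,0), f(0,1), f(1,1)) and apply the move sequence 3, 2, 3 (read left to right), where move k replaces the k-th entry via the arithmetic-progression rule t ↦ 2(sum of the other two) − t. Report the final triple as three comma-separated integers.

start (-4,5,0) = (f(1,0),f(0,1),f(1,1))
replace slot 3: 2·((-4)+5) − 0 = 2 → (-4,5,2)
replace slot 2: 2·((-4)+2) − 5 = -9 → (-4,-9,2)
replace slot 3: 2·((-4)+(-9)) − 2 = -28 → (-4,-9,-28)

-4,-9,-28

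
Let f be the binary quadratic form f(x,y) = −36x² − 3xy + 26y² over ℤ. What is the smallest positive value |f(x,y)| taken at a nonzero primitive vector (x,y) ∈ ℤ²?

descent: ρ → (26,55,-7)  [lands on river]
river: ρ → (-7,57,18)
river: ρ → (18,51,-16)
river: ρ → (-16,45,27)
river: ρ → (27,9,-34)
river: ρ → (-34,59,2)
river: ρ → (2,61,-4)
river: ρ → (-4,59,17)
river: ρ → (17,43,-28)
river: ρ → (-28,13,32)
river: ρ → (32,51,-9)
river: ρ → (-9,57,14)
river: ρ → (14,55,-13)
river: ρ → (-13,49,26)
closes: descent 1, river 14
min |a| on river = 2

2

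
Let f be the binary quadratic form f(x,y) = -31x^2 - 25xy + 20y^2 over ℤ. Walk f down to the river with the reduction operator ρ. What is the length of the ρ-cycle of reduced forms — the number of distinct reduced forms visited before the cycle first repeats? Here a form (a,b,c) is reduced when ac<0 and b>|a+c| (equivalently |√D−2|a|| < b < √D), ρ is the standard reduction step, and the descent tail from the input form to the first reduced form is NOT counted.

D = 3105, ⌊√D⌋ = 55
descent: ρ → (20,25,-31)  [lands on river]
river: ρ → (-31,37,14)
river: ρ → (14,47,-16)
river: ρ → (-16,49,11)
river: ρ → (11,39,-36)
river: ρ → (-36,33,14)
river: ρ → (14,51,-9)
river: ρ → (-9,39,44)
river: ρ → (44,49,-4)
river: ρ → (-4,55,5)
river: ρ → (5,55,-4)
river: ρ → (-4,49,44)
river: ρ → (44,39,-9)
river: ρ → (-9,51,14)
river: ρ → (14,33,-36)
river: ρ → (-36,39,11)
river: ρ → (11,49,-16)
river: ρ → (-16,47,14)
river: ρ → (14,37,-31)
river: ρ → (-31,25,20)
river: ρ → (20,55,-1)
river: ρ → (-1,55,20)
ρ-cycle length = 22 (tail of 1 descent step not counted)

22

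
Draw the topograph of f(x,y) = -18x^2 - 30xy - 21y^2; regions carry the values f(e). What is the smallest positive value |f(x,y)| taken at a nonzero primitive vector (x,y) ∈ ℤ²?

translate: b→-6 (≡30 mod 36), so (18,30,21)→(18,-6,9)
flip: (18,-6,9)→(9,6,18)
reduced (well bottom): (9,6,18) with a≤c, −a<b≤a
well minimum |f| = |-9| = 9 (negative-definite)

9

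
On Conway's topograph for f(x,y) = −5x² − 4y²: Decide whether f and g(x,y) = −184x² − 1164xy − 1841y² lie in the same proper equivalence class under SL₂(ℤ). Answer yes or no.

D₁ = -80, D₂ = -80
f is negative-definite; reduce −f:
−f: flip: (5,0,4)→(4,0,5)
−f: reduced (well bottom): (4,0,5) with a≤c, −a<b≤a
flip sign back: reduced form of f is (-4,0,-5)
g is negative-definite; reduce −g:
−g: translate: b→60 (≡1164 mod 368), so (184,1164,1841)→(184,60,5)
−g: flip: (184,60,5)→(5,-60,184)
−g: translate: b→0 (≡-60 mod 10), so (5,-60,184)→(5,0,4)
−g: flip: (5,0,4)→(4,0,5)
−g: reduced (well bottom): (4,0,5) with a≤c, −a<b≤a
flip sign back: reduced form of g is (-4,0,-5)
reduced forms (-4, 0, -5) vs (-4, 0, -5) ⇒ equivalent

yes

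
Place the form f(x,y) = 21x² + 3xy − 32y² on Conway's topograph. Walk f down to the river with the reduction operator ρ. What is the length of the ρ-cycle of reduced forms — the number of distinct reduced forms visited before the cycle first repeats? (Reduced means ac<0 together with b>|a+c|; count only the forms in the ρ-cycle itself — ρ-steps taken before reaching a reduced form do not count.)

D = 2697, ⌊√D⌋ = 51
descent: ρ → (-32,-3,21)
descent: ρ → (21,45,-8)  [lands on river]
river: ρ → (-8,51,3)
river: ρ → (3,51,-8)
river: ρ → (-8,45,21)
river: ρ → (21,39,-14)
river: ρ → (-14,45,12)
river: ρ → (12,51,-2)
river: ρ → (-2,49,37)
river: ρ → (37,25,-14)
river: ρ → (-14,31,31)
river: ρ → (31,31,-14)
river: ρ → (-14,25,37)
river: ρ → (37,49,-2)
river: ρ → (-2,51,12)
river: ρ → (12,45,-14)
river: ρ → (-14,39,21)
ρ-cycle length = 16 (tail of 2 descent steps not counted)

16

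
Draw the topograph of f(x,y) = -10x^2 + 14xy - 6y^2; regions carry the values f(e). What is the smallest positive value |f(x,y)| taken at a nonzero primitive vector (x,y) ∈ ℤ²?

translate: b→6 (≡-14 mod 20), so (10,-14,6)→(10,6,2)
flip: (10,6,2)→(2,-6,10)
translate: b→2 (≡-6 mod 4), so (2,-6,10)→(2,2,6)
reduced (well bottom): (2,2,6) with a≤c, −a<b≤a
well minimum |f| = |-2| = 2 (negative-definite)

2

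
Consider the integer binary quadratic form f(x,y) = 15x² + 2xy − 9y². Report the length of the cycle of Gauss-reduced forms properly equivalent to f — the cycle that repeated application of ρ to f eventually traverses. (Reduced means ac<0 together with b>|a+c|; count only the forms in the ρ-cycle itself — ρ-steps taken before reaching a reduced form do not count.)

D = 544, ⌊√D⌋ = 23
descent: ρ → (-9,16,8)  [lands on river]
river: ρ → (8,16,-9)
river: ρ → (-9,20,4)
river: ρ → (4,20,-9)
ρ-cycle length = 4 (tail of 1 descent step not counted)

4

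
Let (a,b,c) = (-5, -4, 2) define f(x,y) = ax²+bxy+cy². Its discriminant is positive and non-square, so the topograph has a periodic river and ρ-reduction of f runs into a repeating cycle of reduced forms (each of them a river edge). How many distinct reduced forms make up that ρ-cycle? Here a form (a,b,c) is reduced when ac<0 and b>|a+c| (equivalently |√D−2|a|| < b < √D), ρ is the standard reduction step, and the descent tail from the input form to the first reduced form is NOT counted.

D = 56, ⌊√D⌋ = 7
descent: ρ → (2,4,-5)  [lands on river]
river: ρ → (-5,6,1)
river: ρ → (1,6,-5)
river: ρ → (-5,4,2)
ρ-cycle length = 4 (tail of 1 descent step not counted)

4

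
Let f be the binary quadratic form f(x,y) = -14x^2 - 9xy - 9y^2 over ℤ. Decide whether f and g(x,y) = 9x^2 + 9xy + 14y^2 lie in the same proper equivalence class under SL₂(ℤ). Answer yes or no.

D₁ = -423, D₂ = -423
f is negative-definite; reduce −f:
−f: flip: (14,9,9)→(9,-9,14)
−f: translate: b→9 (≡-9 mod 18), so (9,-9,14)→(9,9,14)
−f: reduced (well bottom): (9,9,14) with a≤c, −a<b≤a
flip sign back: reduced form of f is (-9,-9,-14)
g: reduced (well bottom): (9,9,14) with a≤c, −a<b≤a
reduced forms (-9, -9, -14) vs (9, 9, 14) ⇒ inequivalent

no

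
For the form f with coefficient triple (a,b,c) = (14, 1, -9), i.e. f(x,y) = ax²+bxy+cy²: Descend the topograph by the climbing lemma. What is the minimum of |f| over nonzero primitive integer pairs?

descent: ρ → (-9,17,6)  [lands on river]
river: ρ → (6,19,-6)
river: ρ → (-6,17,9)
river: ρ → (9,19,-4)
river: ρ → (-4,21,4)
river: ρ → (4,19,-9)
closes: descent 1, river 6
min |a| on river = 4

4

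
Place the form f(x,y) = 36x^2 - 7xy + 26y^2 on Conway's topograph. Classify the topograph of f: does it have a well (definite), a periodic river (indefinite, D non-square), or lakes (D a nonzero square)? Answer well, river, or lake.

D = b²−4ac = (-7)² − 4·36·26 = -3695
D < 0 ⇒ definite ⇒ every region one sign ⇒ single well

well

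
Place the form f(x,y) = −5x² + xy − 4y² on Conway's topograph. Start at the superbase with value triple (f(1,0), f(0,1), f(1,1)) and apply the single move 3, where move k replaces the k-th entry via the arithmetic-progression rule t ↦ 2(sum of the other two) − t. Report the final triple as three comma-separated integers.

start (-5,-4,-8) = (f(1,0),f(0,1),f(1,1))
replace slot 3: 2·((-5)+(-4)) − (-8) = -10 → (-5,-4,-10)

-5,-4,-10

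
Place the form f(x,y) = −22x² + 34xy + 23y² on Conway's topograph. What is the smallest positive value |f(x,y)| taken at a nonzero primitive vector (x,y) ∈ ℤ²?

river: ρ → (23,12,-33)
river: ρ → (-33,54,2)
river: ρ → (2,54,-33)
river: ρ → (-33,12,23)
river: ρ → (23,34,-22)
river: ρ → (-22,54,3)
river: ρ → (3,54,-22)
river: ρ → (-22,34,23)
closes: descent 0, river 8
min |a| on river = 2

2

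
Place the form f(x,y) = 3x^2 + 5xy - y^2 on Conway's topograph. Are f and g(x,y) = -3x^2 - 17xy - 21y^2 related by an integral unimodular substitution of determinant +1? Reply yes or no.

D₁ = 37, D₂ = 37
river cycle of f (length 6): (-1, 5, 3), (3, 1, -3), (-3, 5, 1), (1, 5, -3), (-3, 1, 3), (3, 5, -1)
river cycle of g (length 6): (-3, 1, 3), (3, 5, -1), (-1, 5, 3), (3, 1, -3), (-3, 5, 1), (1, 5, -3)
cycles coincide ⇒ equivalent

yes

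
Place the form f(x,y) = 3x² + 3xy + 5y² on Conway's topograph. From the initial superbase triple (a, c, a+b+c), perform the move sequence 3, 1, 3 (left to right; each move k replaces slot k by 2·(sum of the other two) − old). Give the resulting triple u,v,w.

start (3,5,11) = (f(1,0),f(0,1),f(1,1))
replace slot 3: 2·(3+5) − 11 = 5 → (3,5,5)
replace slot 1: 2·(5+5) − 3 = 17 → (17,5,5)
replace slot 3: 2·(17+5) − 5 = 39 → (17,5,39)

17,5,39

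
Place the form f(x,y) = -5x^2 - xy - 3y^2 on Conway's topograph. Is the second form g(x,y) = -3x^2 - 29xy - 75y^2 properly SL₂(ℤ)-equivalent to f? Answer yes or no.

D₁ = -59, D₂ = -59
f is negative-definite; reduce −f:
−f: flip: (5,1,3)→(3,-1,5)
−f: reduced (well bottom): (3,-1,5) with a≤c, −a<b≤a
flip sign back: reduced form of f is (-3,1,-5)
g is negative-definite; reduce −g:
−g: translate: b→-1 (≡29 mod 6), so (3,29,75)→(3,-1,5)
−g: reduced (well bottom): (3,-1,5) with a≤c, −a<b≤a
flip sign back: reduced form of g is (-3,1,-5)
reduced forms (-3, 1, -5) vs (-3, 1, -5) ⇒ equivalent

yes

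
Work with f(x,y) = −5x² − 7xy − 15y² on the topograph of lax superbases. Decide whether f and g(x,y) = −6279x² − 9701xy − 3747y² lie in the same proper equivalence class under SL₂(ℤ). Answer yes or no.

D₁ = -251, D₂ = -251
f is negative-definite; reduce −f:
−f: translate: b→-3 (≡7 mod 10), so (5,7,15)→(5,-3,13)
−f: reduced (well bottom): (5,-3,13) with a≤c, −a<b≤a
flip sign back: reduced form of f is (-5,3,-13)
g is negative-definite; reduce −g:
−g: translate: b→-2857 (≡9701 mod 12558), so (6279,9701,3747)→(6279,-2857,325)
−g: flip: (6279,-2857,325)→(325,2857,6279)
−g: translate: b→257 (≡2857 mod 650), so (325,2857,6279)→(325,257,51)
−g: flip: (325,257,51)→(51,-257,325)
−g: translate: b→49 (≡-257 mod 102), so (51,-257,325)→(51,49,13)
−g: flip: (51,49,13)→(13,-49,51)
−g: translate: b→3 (≡-49 mod 26), so (13,-49,51)→(13,3,5)
−g: flip: (13,3,5)→(5,-3,13)
−g: reduced (well bottom): (5,-3,13) with a≤c, −a<b≤a
flip sign back: reduced form of g is (-5,3,-13)
reduced forms (-5, 3, -13) vs (-5, 3, -13) ⇒ equivalent

yes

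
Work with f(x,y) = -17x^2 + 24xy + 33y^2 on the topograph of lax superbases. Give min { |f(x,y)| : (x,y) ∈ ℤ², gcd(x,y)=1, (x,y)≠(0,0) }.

river: ρ → (33,42,-8)
river: ρ → (-8,38,43)
river: ρ → (43,48,-3)
river: ρ → (-3,48,43)
river: ρ → (43,38,-8)
river: ρ → (-8,42,33)
river: ρ → (33,24,-17)
river: ρ → (-17,44,13)
river: ρ → (13,34,-32)
river: ρ → (-32,30,15)
river: ρ → (15,30,-32)
river: ρ → (-32,34,13)
river: ρ → (13,44,-17)
river: ρ → (-17,24,33)
closes: descent 0, river 14
min |a| on river = 3

3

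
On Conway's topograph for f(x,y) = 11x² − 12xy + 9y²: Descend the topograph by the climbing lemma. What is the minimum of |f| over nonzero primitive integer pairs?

translate: b→10 (≡-12 mod 22), so (11,-12,9)→(11,10,8)
flip: (11,10,8)→(8,-10,11)
translate: b→6 (≡-10 mod 16), so (8,-10,11)→(8,6,9)
reduced (well bottom): (8,6,9) with a≤c, −a<b≤a
well minimum = a = 8

8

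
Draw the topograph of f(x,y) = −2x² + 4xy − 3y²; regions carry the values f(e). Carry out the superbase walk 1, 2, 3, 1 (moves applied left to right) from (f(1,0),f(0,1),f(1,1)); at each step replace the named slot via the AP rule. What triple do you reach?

start (-2,-3,-1) = (f(1,0),f(0,1),f(1,1))
replace slot 1: 2·((-3)+(-1)) − (-2) = -6 → (-6,-3,-1)
replace slot 2: 2·((-6)+(-1)) − (-3) = -11 → (-6,-11,-1)
replace slot 3: 2·((-6)+(-11)) − (-1) = -33 → (-6,-11,-33)
replace slot 1: 2·((-11)+(-33)) − (-6) = -82 → (-82,-11,-33)

-82,-11,-33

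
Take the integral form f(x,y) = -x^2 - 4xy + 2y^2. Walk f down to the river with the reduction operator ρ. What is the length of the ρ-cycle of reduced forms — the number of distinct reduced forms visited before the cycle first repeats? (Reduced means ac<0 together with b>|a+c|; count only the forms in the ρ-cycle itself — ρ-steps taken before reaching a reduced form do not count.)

D = 24, ⌊√D⌋ = 4
descent: ρ → (2,4,-1)  [lands on river]
river: ρ → (-1,4,2)
ρ-cycle length = 2 (tail of 1 descent step not counted)

2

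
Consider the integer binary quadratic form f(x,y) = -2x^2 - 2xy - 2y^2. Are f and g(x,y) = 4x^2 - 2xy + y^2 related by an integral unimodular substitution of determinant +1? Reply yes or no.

D₁ = -12, D₂ = -12
f is negative-definite; reduce −f:
−f: reduced (well bottom): (2,2,2) with a≤c, −a<b≤a
flip sign back: reduced form of f is (-2,-2,-2)
g: flip: (4,-2,1)→(1,2,4)
g: translate: b→0 (≡2 mod 2), so (1,2,4)→(1,0,3)
g: reduced (well bottom): (1,0,3) with a≤c, −a<b≤a
reduced forms (-2, -2, -2) vs (1, 0, 3) ⇒ inequivalent

no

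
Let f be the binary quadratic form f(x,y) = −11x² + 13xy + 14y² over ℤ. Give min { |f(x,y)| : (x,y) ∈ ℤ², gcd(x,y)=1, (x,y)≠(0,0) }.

river: ρ → (14,15,-10)
river: ρ → (-10,25,4)
river: ρ → (4,23,-16)
river: ρ → (-16,9,11)
river: ρ → (11,13,-14)
river: ρ → (-14,15,10)
river: ρ → (10,25,-4)
river: ρ → (-4,23,16)
river: ρ → (16,9,-11)
river: ρ → (-11,13,14)
closes: descent 0, river 10
min |a| on river = 4

4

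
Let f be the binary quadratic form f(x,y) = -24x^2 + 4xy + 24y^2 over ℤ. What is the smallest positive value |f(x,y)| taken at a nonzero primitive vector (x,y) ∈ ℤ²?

river: ρ → (24,44,-4)
river: ρ → (-4,44,24)
river: ρ → (24,4,-24)
river: ρ → (-24,44,4)
river: ρ → (4,44,-24)
river: ρ → (-24,4,24)
closes: descent 0, river 6
min |a| on river = 4

4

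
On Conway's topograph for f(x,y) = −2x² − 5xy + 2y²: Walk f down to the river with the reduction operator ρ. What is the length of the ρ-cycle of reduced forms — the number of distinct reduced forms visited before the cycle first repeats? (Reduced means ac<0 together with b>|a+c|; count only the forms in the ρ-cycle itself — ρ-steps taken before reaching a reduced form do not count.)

D = 41, ⌊√D⌋ = 6
descent: ρ → (2,5,-2)  [lands on river]
river: ρ → (-2,3,4)
river: ρ → (4,5,-1)
river: ρ → (-1,5,4)
river: ρ → (4,3,-2)
river: ρ → (-2,5,2)
river: ρ → (2,3,-4)
river: ρ → (-4,5,1)
river: ρ → (1,5,-4)
river: ρ → (-4,3,2)
ρ-cycle length = 10 (tail of 1 descent step not counted)

10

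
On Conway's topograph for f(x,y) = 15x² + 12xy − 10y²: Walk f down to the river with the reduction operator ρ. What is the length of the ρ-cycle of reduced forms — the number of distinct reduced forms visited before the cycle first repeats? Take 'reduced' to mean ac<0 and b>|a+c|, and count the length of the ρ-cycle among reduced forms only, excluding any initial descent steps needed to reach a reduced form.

D = 744, ⌊√D⌋ = 27
river: ρ → (-10,8,17)
river: ρ → (17,26,-1)
river: ρ → (-1,26,17)
river: ρ → (17,8,-10)
river: ρ → (-10,12,15)
river: ρ → (15,18,-7)
river: ρ → (-7,24,6)
river: ρ → (6,24,-7)
river: ρ → (-7,18,15)
river: ρ → (15,12,-10)
ρ-cycle length = 10 (tail of 0 descent steps not counted)

10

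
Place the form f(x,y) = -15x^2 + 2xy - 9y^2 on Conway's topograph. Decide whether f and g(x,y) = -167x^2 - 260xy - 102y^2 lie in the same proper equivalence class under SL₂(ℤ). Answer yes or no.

D₁ = -536, D₂ = -536
f is negative-definite; reduce −f:
−f: flip: (15,-2,9)→(9,2,15)
−f: reduced (well bottom): (9,2,15) with a≤c, −a<b≤a
flip sign back: reduced form of f is (-9,-2,-15)
g is negative-definite; reduce −g:
−g: translate: b→-74 (≡260 mod 334), so (167,260,102)→(167,-74,9)
−g: flip: (167,-74,9)→(9,74,167)
−g: translate: b→2 (≡74 mod 18), so (9,74,167)→(9,2,15)
−g: reduced (well bottom): (9,2,15) with a≤c, −a<b≤a
flip sign back: reduced form of g is (-9,-2,-15)
reduced forms (-9, -2, -15) vs (-9, -2, -15) ⇒ equivalent

yes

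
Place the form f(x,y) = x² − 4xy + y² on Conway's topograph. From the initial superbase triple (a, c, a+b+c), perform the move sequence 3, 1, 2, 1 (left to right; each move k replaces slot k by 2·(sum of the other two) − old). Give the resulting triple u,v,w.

start (1,1,-2) = (f(1,0),f(0,1),f(1,1))
replace slot 3: 2·(1+1) − (-2) = 6 → (1,1,6)
replace slot 1: 2·(1+6) − 1 = 13 → (13,1,6)
replace slot 2: 2·(13+6) − 1 = 37 → (13,37,6)
replace slot 1: 2·(37+6) − 13 = 73 → (73,37,6)

73,37,6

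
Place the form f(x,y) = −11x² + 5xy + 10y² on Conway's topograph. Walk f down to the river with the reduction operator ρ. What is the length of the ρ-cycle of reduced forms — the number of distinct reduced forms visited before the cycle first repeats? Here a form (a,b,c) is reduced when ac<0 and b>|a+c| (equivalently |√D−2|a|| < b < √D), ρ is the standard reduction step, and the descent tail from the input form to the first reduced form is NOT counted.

D = 465, ⌊√D⌋ = 21
river: ρ → (10,15,-6)
river: ρ → (-6,21,1)
river: ρ → (1,21,-6)
river: ρ → (-6,15,10)
river: ρ → (10,5,-11)
river: ρ → (-11,17,4)
river: ρ → (4,15,-15)
river: ρ → (-15,15,4)
river: ρ → (4,17,-11)
river: ρ → (-11,5,10)
ρ-cycle length = 10 (tail of 0 descent steps not counted)

10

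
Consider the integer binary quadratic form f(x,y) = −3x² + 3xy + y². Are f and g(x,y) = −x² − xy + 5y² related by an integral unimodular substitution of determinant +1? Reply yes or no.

D₁ = 21, D₂ = 21
river cycle of f (length 2): (1, 3, -3), (-3, 3, 1)
river cycle of g (length 2): (-1, 3, 3), (3, 3, -1)
cycles differ ⇒ inequivalent

no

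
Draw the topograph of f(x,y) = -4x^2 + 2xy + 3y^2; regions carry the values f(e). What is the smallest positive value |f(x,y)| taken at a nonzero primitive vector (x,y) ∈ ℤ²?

river: ρ → (3,4,-3)
river: ρ → (-3,2,4)
river: ρ → (4,6,-1)
river: ρ → (-1,6,4)
river: ρ → (4,2,-3)
river: ρ → (-3,4,3)
river: ρ → (3,2,-4)
river: ρ → (-4,6,1)
river: ρ → (1,6,-4)
river: ρ → (-4,2,3)
closes: descent 0, river 10
min |a| on river = 1

1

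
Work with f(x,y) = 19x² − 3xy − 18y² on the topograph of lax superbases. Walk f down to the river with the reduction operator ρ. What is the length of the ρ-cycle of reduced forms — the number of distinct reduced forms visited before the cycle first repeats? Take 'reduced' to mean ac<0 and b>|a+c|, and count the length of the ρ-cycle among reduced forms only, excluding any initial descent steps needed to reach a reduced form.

D = 1377, ⌊√D⌋ = 37
descent: ρ → (-18,3,19)  [lands on river]
river: ρ → (19,35,-2)
river: ρ → (-2,37,1)
river: ρ → (1,37,-2)
river: ρ → (-2,35,19)
river: ρ → (19,3,-18)
river: ρ → (-18,33,4)
river: ρ → (4,31,-26)
river: ρ → (-26,21,9)
river: ρ → (9,33,-8)
river: ρ → (-8,31,13)
river: ρ → (13,21,-18)
river: ρ → (-18,15,16)
river: ρ → (16,17,-17)
river: ρ → (-17,17,16)
river: ρ → (16,15,-18)
river: ρ → (-18,21,13)
river: ρ → (13,31,-8)
river: ρ → (-8,33,9)
river: ρ → (9,21,-26)
river: ρ → (-26,31,4)
river: ρ → (4,33,-18)
ρ-cycle length = 22 (tail of 1 descent step not counted)

22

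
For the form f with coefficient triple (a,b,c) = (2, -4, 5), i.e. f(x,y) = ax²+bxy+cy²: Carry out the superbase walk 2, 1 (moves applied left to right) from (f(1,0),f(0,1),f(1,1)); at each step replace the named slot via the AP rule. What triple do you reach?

start (2,5,3) = (f(1,0),f(0,1),f(1,1))
replace slot 2: 2·(2+3) − 5 = 5 → (2,5,3)
replace slot 1: 2·(5+3) − 2 = 14 → (14,5,3)

14,5,3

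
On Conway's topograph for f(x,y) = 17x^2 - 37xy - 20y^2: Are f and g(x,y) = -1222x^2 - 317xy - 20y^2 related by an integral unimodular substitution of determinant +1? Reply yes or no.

D₁ = 2729, D₂ = 2729
river cycle of f (length 86): (-20, 37, 17), (17, 31, -26), (-26, 21, 22), (22, 23, -25), (-25, 27, 20), (20, 13, -32), (-32, 51, 1), (1, 51, -32), (-32, 13, 20), (20, 27, -25), … (76 more)
river cycle of g (length 86): (-20, 37, 17), (17, 31, -26), (-26, 21, 22), (22, 23, -25), (-25, 27, 20), (20, 13, -32), (-32, 51, 1), (1, 51, -32), (-32, 13, 20), (20, 27, -25), … (76 more)
cycles coincide ⇒ equivalent

yes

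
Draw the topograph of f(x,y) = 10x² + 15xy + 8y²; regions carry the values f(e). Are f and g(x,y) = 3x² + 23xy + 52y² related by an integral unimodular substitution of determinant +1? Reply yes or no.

D₁ = -95, D₂ = -95
f: translate: b→-5 (≡15 mod 20), so (10,15,8)→(10,-5,3)
f: flip: (10,-5,3)→(3,5,10)
f: translate: b→-1 (≡5 mod 6), so (3,5,10)→(3,-1,8)
f: reduced (well bottom): (3,-1,8) with a≤c, −a<b≤a
g: translate: b→-1 (≡23 mod 6), so (3,23,52)→(3,-1,8)
g: reduced (well bottom): (3,-1,8) with a≤c, −a<b≤a
reduced forms (3, -1, 8) vs (3, -1, 8) ⇒ equivalent

yes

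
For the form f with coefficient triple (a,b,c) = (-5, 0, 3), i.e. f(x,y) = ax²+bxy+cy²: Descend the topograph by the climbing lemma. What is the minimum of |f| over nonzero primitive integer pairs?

descent: ρ → (3,6,-2)  [lands on river]
river: ρ → (-2,6,3)
closes: descent 1, river 2
min |a| on river = 2

2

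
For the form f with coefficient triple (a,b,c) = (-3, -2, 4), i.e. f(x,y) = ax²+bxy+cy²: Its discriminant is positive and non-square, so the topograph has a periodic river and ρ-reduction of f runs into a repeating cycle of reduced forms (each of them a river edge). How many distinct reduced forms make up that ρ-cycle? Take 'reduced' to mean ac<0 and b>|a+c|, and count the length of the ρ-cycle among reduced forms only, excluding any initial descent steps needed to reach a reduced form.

D = 52, ⌊√D⌋ = 7
descent: ρ → (4,2,-3)  [lands on river]
river: ρ → (-3,4,3)
river: ρ → (3,2,-4)
river: ρ → (-4,6,1)
river: ρ → (1,6,-4)
river: ρ → (-4,2,3)
river: ρ → (3,4,-3)
river: ρ → (-3,2,4)
river: ρ → (4,6,-1)
river: ρ → (-1,6,4)
ρ-cycle length = 10 (tail of 1 descent step not counted)

10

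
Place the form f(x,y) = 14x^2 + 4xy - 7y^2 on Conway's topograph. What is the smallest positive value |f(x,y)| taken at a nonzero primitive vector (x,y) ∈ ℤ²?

descent: ρ → (-7,10,11)  [lands on river]
river: ρ → (11,12,-6)
river: ρ → (-6,12,11)
river: ρ → (11,10,-7)
river: ρ → (-7,18,3)
river: ρ → (3,18,-7)
closes: descent 1, river 6
min |a| on river = 3

3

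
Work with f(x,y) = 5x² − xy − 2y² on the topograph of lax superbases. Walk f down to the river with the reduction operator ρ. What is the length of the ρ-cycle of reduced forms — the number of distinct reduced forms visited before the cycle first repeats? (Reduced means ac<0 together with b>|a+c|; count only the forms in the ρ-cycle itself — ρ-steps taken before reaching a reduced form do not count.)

D = 41, ⌊√D⌋ = 6
descent: ρ → (-2,5,2)  [lands on river]
river: ρ → (2,3,-4)
river: ρ → (-4,5,1)
river: ρ → (1,5,-4)
river: ρ → (-4,3,2)
river: ρ → (2,5,-2)
river: ρ → (-2,3,4)
river: ρ → (4,5,-1)
river: ρ → (-1,5,4)
river: ρ → (4,3,-2)
ρ-cycle length = 10 (tail of 1 descent step not counted)

10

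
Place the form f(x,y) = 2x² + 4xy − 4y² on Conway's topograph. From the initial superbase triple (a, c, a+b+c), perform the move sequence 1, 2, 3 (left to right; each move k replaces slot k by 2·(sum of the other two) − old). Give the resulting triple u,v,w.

start (2,-4,2) = (f(1,0),f(0,1),f(1,1))
replace slot 1: 2·((-4)+2) − 2 = -6 → (-6,-4,2)
replace slot 2: 2·((-6)+2) − (-4) = -4 → (-6,-4,2)
replace slot 3: 2·((-6)+(-4)) − 2 = -22 → (-6,-4,-22)

-6,-4,-22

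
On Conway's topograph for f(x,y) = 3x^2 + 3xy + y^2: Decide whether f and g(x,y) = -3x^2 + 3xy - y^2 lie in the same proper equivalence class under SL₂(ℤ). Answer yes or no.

D₁ = -3, D₂ = -3
f: flip: (3,3,1)→(1,-3,3)
f: translate: b→1 (≡-3 mod 2), so (1,-3,3)→(1,1,1)
f: reduced (well bottom): (1,1,1) with a≤c, −a<b≤a
g is negative-definite; reduce −g:
−g: translate: b→3 (≡-3 mod 6), so (3,-3,1)→(3,3,1)
−g: flip: (3,3,1)→(1,-3,3)
−g: translate: b→1 (≡-3 mod 2), so (1,-3,3)→(1,1,1)
−g: reduced (well bottom): (1,1,1) with a≤c, −a<b≤a
flip sign back: reduced form of g is (-1,-1,-1)
reduced forms (1, 1, 1) vs (-1, -1, -1) ⇒ inequivalent

no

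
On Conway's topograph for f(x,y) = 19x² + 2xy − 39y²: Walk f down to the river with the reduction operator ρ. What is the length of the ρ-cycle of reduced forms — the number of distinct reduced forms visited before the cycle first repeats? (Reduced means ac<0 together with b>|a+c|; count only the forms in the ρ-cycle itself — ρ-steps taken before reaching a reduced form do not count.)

D = 2968, ⌊√D⌋ = 54
descent: ρ → (-39,-2,19)
descent: ρ → (19,40,-18)  [lands on river]
river: ρ → (-18,32,27)
river: ρ → (27,22,-23)
river: ρ → (-23,24,26)
river: ρ → (26,28,-21)
river: ρ → (-21,14,33)
river: ρ → (33,52,-2)
river: ρ → (-2,52,33)
river: ρ → (33,14,-21)
river: ρ → (-21,28,26)
river: ρ → (26,24,-23)
river: ρ → (-23,22,27)
river: ρ → (27,32,-18)
river: ρ → (-18,40,19)
river: ρ → (19,36,-22)
river: ρ → (-22,52,3)
river: ρ → (3,50,-39)
river: ρ → (-39,28,14)
river: ρ → (14,28,-39)
river: ρ → (-39,50,3)
river: ρ → (3,52,-22)
river: ρ → (-22,36,19)
ρ-cycle length = 22 (tail of 2 descent steps not counted)

22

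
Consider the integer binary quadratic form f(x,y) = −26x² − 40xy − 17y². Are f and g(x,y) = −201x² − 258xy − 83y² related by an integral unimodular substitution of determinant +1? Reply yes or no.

D₁ = -168, D₂ = -168
f is negative-definite; reduce −f:
−f: translate: b→-12 (≡40 mod 52), so (26,40,17)→(26,-12,3)
−f: flip: (26,-12,3)→(3,12,26)
−f: translate: b→0 (≡12 mod 6), so (3,12,26)→(3,0,14)
−f: reduced (well bottom): (3,0,14) with a≤c, −a<b≤a
flip sign back: reduced form of f is (-3,0,-14)
g is negative-definite; reduce −g:
−g: translate: b→-144 (≡258 mod 402), so (201,258,83)→(201,-144,26)
−g: flip: (201,-144,26)→(26,144,201)
−g: translate: b→-12 (≡144 mod 52), so (26,144,201)→(26,-12,3)
−g: flip: (26,-12,3)→(3,12,26)
−g: translate: b→0 (≡12 mod 6), so (3,12,26)→(3,0,14)
−g: reduced (well bottom): (3,0,14) with a≤c, −a<b≤a
flip sign back: reduced form of g is (-3,0,-14)
reduced forms (-3, 0, -14) vs (-3, 0, -14) ⇒ equivalent

yes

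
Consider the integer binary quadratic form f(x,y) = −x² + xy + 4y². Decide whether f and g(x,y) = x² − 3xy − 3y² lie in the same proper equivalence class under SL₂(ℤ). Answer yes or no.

D₁ = 17, D₂ = 21
discriminants differ ⇒ not SL₂(ℤ)-equivalent

no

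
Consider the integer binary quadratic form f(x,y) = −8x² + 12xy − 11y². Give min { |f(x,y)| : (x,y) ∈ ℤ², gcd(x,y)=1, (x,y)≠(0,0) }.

translate: b→4 (≡-12 mod 16), so (8,-12,11)→(8,4,7)
flip: (8,4,7)→(7,-4,8)
reduced (well bottom): (7,-4,8) with a≤c, −a<b≤a
well minimum |f| = |-7| = 7 (negative-definite)

7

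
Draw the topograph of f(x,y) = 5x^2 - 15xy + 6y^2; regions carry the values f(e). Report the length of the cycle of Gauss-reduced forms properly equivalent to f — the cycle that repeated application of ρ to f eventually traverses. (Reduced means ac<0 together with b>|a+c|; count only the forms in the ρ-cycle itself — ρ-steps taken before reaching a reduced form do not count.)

D = 105, ⌊√D⌋ = 10
descent: ρ → (6,3,-4)  [lands on river]
river: ρ → (-4,5,5)
river: ρ → (5,5,-4)
river: ρ → (-4,3,6)
river: ρ → (6,9,-1)
river: ρ → (-1,9,6)
ρ-cycle length = 6 (tail of 1 descent step not counted)

6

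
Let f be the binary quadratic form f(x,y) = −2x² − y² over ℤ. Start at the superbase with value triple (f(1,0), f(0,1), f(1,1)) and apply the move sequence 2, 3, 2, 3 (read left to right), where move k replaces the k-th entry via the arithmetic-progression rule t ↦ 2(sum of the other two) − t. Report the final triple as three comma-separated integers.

start (-2,-1,-3) = (f(1,0),f(0,1),f(1,1))
replace slot 2: 2·((-2)+(-3)) − (-1) = -9 → (-2,-9,-3)
replace slot 3: 2·((-2)+(-9)) − (-3) = -19 → (-2,-9,-19)
replace slot 2: 2·((-2)+(-19)) − (-9) = -33 → (-2,-33,-19)
replace slot 3: 2·((-2)+(-33)) − (-19) = -51 → (-2,-33,-51)

-2,-33,-51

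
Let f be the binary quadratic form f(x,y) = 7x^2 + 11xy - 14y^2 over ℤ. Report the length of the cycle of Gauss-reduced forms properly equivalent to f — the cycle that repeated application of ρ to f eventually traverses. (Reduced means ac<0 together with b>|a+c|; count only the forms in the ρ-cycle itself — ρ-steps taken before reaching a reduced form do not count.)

D = 513, ⌊√D⌋ = 22
river: ρ → (-14,17,4)
river: ρ → (4,15,-18)
river: ρ → (-18,21,1)
river: ρ → (1,21,-18)
river: ρ → (-18,15,4)
river: ρ → (4,17,-14)
river: ρ → (-14,11,7)
river: ρ → (7,17,-8)
river: ρ → (-8,15,9)
river: ρ → (9,21,-2)
river: ρ → (-2,19,19)
river: ρ → (19,19,-2)
river: ρ → (-2,21,9)
river: ρ → (9,15,-8)
river: ρ → (-8,17,7)
river: ρ → (7,11,-14)
ρ-cycle length = 16 (tail of 0 descent steps not counted)

16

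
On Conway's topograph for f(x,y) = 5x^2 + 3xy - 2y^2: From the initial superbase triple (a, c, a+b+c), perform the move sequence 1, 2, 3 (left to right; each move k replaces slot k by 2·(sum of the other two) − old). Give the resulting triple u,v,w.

start (5,-2,6) = (f(1,0),f(0,1),f(1,1))
replace slot 1: 2·((-2)+6) − 5 = 3 → (3,-2,6)
replace slot 2: 2·(3+6) − (-2) = 20 → (3,20,6)
replace slot 3: 2·(3+20) − 6 = 40 → (3,20,40)

3,20,40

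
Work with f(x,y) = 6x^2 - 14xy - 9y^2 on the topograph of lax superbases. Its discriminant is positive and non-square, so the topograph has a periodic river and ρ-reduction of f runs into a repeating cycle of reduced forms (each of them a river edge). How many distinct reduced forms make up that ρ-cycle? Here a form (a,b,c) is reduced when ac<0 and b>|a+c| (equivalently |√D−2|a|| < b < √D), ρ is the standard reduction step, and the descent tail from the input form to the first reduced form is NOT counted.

D = 412, ⌊√D⌋ = 20
descent: ρ → (-9,14,6)  [lands on river]
river: ρ → (6,10,-13)
river: ρ → (-13,16,3)
river: ρ → (3,20,-1)
river: ρ → (-1,20,3)
river: ρ → (3,16,-13)
river: ρ → (-13,10,6)
river: ρ → (6,14,-9)
river: ρ → (-9,4,11)
river: ρ → (11,18,-2)
river: ρ → (-2,18,11)
river: ρ → (11,4,-9)
ρ-cycle length = 12 (tail of 1 descent step not counted)

12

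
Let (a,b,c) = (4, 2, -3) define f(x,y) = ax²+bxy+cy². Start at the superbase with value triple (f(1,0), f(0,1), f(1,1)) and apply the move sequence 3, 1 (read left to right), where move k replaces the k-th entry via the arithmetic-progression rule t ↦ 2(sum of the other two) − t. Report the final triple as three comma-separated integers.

start (4,-3,3) = (f(1,0),f(0,1),f(1,1))
replace slot 3: 2·(4+(-3)) − 3 = -1 → (4,-3,-1)
replace slot 1: 2·((-3)+(-1)) − 4 = -12 → (-12,-3,-1)

-12,-3,-1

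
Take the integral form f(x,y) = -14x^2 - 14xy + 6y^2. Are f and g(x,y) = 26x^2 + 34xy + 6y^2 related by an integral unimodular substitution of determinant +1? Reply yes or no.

D₁ = 532, D₂ = 532
river cycle of f (length 4): (6, 14, -14), (-14, 14, 6), (6, 22, -2), (-2, 22, 6)
river cycle of g (length 4): (6, 14, -14), (-14, 14, 6), (6, 22, -2), (-2, 22, 6)
cycles coincide ⇒ equivalent

yes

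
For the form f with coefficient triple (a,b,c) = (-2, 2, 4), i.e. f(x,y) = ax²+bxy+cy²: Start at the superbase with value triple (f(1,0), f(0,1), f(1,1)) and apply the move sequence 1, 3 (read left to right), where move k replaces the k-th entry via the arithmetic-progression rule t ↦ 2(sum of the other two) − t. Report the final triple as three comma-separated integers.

start (-2,4,4) = (f(1,0),f(0,1),f(1,1))
replace slot 1: 2·(4+4) − (-2) = 18 → (18,4,4)
replace slot 3: 2·(18+4) − 4 = 40 → (18,4,40)

18,4,40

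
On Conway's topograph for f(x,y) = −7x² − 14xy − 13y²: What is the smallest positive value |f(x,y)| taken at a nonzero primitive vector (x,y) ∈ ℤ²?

translate: b→0 (≡14 mod 14), so (7,14,13)→(7,0,6)
flip: (7,0,6)→(6,0,7)
reduced (well bottom): (6,0,7) with a≤c, −a<b≤a
well minimum |f| = |-6| = 6 (negative-definite)

6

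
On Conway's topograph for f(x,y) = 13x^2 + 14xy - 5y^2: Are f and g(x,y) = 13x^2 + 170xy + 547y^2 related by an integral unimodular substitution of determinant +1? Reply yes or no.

D₁ = 456, D₂ = 456
river cycle of f (length 10): (-5, 16, 10), (10, 4, -11), (-11, 18, 3), (3, 18, -11), (-11, 4, 10), (10, 16, -5), (-5, 14, 13), (13, 12, -6), (-6, 12, 13), (13, 14, -5)
river cycle of g (length 10): (13, 14, -5), (-5, 16, 10), (10, 4, -11), (-11, 18, 3), (3, 18, -11), (-11, 4, 10), (10, 16, -5), (-5, 14, 13), (13, 12, -6), (-6, 12, 13)
cycles coincide ⇒ equivalent

yes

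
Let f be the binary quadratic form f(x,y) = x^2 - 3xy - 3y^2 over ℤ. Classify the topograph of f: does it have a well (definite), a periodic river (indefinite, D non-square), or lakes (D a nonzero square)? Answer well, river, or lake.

D = b²−4ac = (-3)² − 4·1·(-3) = 21
D > 0 non-square ⇒ indefinite ⇒ periodic river

river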